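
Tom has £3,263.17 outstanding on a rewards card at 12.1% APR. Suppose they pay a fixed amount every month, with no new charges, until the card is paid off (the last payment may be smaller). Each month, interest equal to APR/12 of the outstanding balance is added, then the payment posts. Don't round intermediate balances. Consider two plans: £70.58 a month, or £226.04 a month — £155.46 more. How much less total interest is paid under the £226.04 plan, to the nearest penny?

£871.42

Monthly rate r = 12.1%/12 = 1.00833% = 0.0100833.
At £70.58/mo: n = ⌈−ln(1 − rB₀/P)/ln(1+r)⌉ = 63 payments (last £40.03); total interest = total paid − £3,263.17 = £1,152.82.
At £226.04/mo: 16 payments (last £153.97); total interest £281.40.
Interest saved = £1,152.82 − £281.40 = £871.42.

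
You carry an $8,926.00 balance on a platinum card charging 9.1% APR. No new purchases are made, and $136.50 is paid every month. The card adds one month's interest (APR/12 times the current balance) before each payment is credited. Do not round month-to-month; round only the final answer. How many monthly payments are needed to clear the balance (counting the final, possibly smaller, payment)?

91 payments

Monthly rate r = 9.1%/12 = 0.758333% = 0.00758333.
Recurrence: B ← B·(1+r) − $136.50.
Month 1: interest $67.69; balance after payment $8,857.19.
Month 2: interest $67.17; balance after payment $8,787.86.
Closed form: n = −ln(1 − rB₀/P)/ln(1+r) = −ln(0.50411)/ln(1.00758) ≈ 90.666, so the balance reaches zero during payment 91.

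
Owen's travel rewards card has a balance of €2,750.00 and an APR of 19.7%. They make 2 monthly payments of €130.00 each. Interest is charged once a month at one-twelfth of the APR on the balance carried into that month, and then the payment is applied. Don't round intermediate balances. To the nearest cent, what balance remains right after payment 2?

€2,578.90

Monthly rate r = 19.7%/12 = 1.64167% = 0.0164167.
Each month: B ← B·(1+r) − €130.00.
Month 1: interest €45.15; balance after payment €2,665.15.
Month 2: interest €43.75; balance after payment €2,578.90.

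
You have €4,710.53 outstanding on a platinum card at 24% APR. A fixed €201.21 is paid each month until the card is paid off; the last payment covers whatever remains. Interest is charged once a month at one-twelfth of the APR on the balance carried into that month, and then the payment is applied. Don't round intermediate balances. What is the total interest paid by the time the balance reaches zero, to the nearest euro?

Monthly rate r = 24%/12 = 2% = 0.02.
Payoff takes n = ⌈−ln(1 − rB₀/P)/ln(1+r)⌉ = ⌈31.891⌉ = 32 payments; the last is €179.47.
Total paid = 31·€201.21 + €179.47 = €6,416.98.
Total interest = total paid − principal = €6,416.98 − €4,710.53 = €1,706.45.

€1,706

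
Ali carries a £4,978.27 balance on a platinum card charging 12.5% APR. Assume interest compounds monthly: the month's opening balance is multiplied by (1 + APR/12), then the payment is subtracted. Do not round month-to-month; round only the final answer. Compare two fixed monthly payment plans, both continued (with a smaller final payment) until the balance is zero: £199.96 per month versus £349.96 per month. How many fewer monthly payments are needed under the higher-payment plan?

Monthly rate r = 12.5%/12 = 1.04167% = 0.0104167.
At £199.96/mo: n = ⌈−ln(1 − rB₀/P)/ln(1+r)⌉ = 29 payments (last £193.98); total interest = total paid − £4,978.27 = £814.59.
At £349.96/mo: 16 payments (last £167.21); total interest £438.34.
Payments saved = 29 − 16 = 13.

13 fewer payments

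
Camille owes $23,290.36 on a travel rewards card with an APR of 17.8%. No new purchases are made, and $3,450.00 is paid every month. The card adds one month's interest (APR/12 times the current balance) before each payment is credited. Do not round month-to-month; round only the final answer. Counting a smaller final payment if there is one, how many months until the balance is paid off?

Monthly rate r = 17.8%/12 = 1.48333% = 0.0148333.
Recurrence: B ← B·(1+r) − $3,450.00.
Month 1: interest $345.47; balance after payment $20,185.83.
Month 2: interest $299.42; balance after payment $17,035.26.
Closed form: n = −ln(1 − rB₀/P)/ln(1+r) = −ln(0.89986)/ln(1.01483) ≈ 7.166, so the balance reaches zero during payment 8.

8 payments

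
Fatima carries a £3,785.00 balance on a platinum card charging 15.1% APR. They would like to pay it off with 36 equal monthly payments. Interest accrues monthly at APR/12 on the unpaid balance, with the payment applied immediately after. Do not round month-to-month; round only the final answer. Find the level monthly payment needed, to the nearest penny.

Monthly rate r = 15.1%/12 = 1.25833% = 0.0125833.
Level-payment amortization: P = B₀·r / (1 − (1+r)^(−n)) = 3785.00·0.0125833 / (1 − 1.01258^(−36)).
Denominator 1 − (1+r)^(−36) = 0.362482506.
P = 47.6279 / 0.362482506 ≈ 131.39.

£131.39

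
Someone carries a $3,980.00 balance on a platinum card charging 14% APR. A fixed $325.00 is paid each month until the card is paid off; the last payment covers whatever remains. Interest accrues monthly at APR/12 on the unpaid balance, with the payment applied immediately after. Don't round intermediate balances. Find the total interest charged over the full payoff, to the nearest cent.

$340.07

Monthly rate r = 14%/12 = 1.16667% = 0.0116667.
Payoff takes n = ⌈−ln(1 − rB₀/P)/ln(1+r)⌉ = ⌈13.291⌉ = 14 payments; the last is $95.07.
Total paid = 13·$325.00 + $95.07 = $4,320.07.
Total interest = total paid − principal = $4,320.07 − $3,980.00 = $340.07.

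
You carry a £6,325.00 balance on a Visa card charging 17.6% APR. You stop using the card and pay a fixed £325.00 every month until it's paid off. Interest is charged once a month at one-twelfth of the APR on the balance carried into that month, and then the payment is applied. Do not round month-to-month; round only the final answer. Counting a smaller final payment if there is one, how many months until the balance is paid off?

Monthly rate r = 17.6%/12 = 1.46667% = 0.0146667.
Recurrence: B ← B·(1+r) − £325.00.
Month 1: interest £92.77; balance after payment £6,092.77.
Month 2: interest £89.36; balance after payment £5,857.13.
Closed form: n = −ln(1 − rB₀/P)/ln(1+r) = −ln(0.71456)/ln(1.01467) ≈ 23.082, so the balance reaches zero during payment 24.

24 payments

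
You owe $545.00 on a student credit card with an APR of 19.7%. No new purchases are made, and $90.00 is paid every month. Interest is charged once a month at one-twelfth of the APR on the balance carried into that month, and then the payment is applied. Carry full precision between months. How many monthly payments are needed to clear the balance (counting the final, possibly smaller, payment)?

Monthly rate r = 19.7%/12 = 1.64167% = 0.0164167.
Recurrence: B ← B·(1+r) − $90.00.
Month 1: interest $8.95; balance after payment $463.95.
Month 2: interest $7.62; balance after payment $381.56.
Closed form: n = −ln(1 − rB₀/P)/ln(1+r) = −ln(0.90059)/ln(1.01642) ≈ 6.430, so the balance reaches zero during payment 7.

7 months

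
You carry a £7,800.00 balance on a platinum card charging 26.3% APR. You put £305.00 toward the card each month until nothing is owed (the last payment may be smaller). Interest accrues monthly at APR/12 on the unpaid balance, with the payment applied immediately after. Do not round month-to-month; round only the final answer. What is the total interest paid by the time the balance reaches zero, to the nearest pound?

£3,766

Monthly rate r = 26.3%/12 = 2.19167% = 0.0219167.
Payoff takes n = ⌈−ln(1 − rB₀/P)/ln(1+r)⌉ = ⌈37.920⌉ = 38 payments; the last is £280.78.
Total paid = 37·£305.00 + £280.78 = £11,565.78.
Total interest = total paid − principal = £11,565.78 − £7,800.00 = £3,765.78.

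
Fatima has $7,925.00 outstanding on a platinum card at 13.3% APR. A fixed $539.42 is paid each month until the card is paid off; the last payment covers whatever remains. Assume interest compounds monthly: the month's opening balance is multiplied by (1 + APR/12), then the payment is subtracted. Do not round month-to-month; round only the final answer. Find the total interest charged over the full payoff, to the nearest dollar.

$773

Monthly rate r = 13.3%/12 = 1.10833% = 0.0110833.
Payoff takes n = ⌈−ln(1 − rB₀/P)/ln(1+r)⌉ = ⌈16.125⌉ = 17 payments; the last is $67.57.
Total paid = 16·$539.42 + $67.57 = $8,698.29.
Total interest = total paid − principal = $8,698.29 − $7,925.00 = $773.29.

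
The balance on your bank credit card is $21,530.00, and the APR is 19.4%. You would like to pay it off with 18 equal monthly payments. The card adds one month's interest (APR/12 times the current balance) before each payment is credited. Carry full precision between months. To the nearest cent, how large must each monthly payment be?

Monthly rate r = 19.4%/12 = 1.61667% = 0.0161667.
Level-payment amortization: P = B₀·r / (1 − (1+r)^(−n)) = 21530.00·0.0161667 / (1 − 1.01617^(−18)).
Denominator 1 − (1+r)^(−18) = 0.250742677.
P = 348.068 / 0.250742677 ≈ 1388.15.

$1,388.15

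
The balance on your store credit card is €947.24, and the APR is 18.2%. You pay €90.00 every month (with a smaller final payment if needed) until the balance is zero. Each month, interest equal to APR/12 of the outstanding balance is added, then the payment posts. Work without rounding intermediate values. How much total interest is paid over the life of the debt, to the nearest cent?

Monthly rate r = 18.2%/12 = 1.51667% = 0.0151667.
Payoff takes n = ⌈−ln(1 − rB₀/P)/ln(1+r)⌉ = ⌈11.553⌉ = 12 payments; the last is €49.97.
Total paid = 11·€90.00 + €49.97 = €1,039.97.
Total interest = total paid − principal = €1,039.97 − €947.24 = €92.73.

€92.73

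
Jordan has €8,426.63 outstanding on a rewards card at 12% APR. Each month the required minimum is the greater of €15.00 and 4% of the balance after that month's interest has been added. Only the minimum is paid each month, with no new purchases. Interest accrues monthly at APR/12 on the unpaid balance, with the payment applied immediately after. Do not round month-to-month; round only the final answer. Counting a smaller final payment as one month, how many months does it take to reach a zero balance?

130 months

Monthly rate r = 12%/12 = 1% = 0.01.
While 4% of the post-interest balance exceeds €15.00, each month B ← (B·(1+r))·(1 − 0.04), i.e. B shrinks by the factor (1+r)·0.96 = 0.9696.
This holds for months 1–102. Entering month 103 the balance is €361.49; 4% of the post-interest balance is now below €15.00, so the flat €15.00 minimum applies from here.
From month 103 a fixed €15.00 at rate r clears €361.49 in 28 more payments. Total: 102 + 28 = 130 months.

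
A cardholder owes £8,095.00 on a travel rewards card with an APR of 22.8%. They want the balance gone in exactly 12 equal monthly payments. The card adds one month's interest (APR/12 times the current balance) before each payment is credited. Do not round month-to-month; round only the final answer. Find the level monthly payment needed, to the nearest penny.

Monthly rate r = 22.8%/12 = 1.9% = 0.019.
Level-payment amortization: P = B₀·r / (1 − (1+r)^(−n)) = 8095.00·0.019 / (1 − 1.019^(−12)).
Denominator 1 − (1+r)^(−12) = 0.202171048.
P = 153.805 / 0.202171048 ≈ 760.77.

£760.77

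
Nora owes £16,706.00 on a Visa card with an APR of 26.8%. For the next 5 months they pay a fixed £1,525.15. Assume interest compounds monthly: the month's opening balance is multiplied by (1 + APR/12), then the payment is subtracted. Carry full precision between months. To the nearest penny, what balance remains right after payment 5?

Monthly rate r = 26.8%/12 = 2.23333% = 0.0223333.
Each month: B ← B·(1+r) − £1,525.15.
Month 1: interest £373.10; balance after payment £15,553.95.
Month 2: interest £347.37; balance after payment £14,376.17.
Month 3: interest £321.07; balance after payment £13,172.09.
Month 4: interest £294.18; balance after payment £11,941.12.
Month 5: interest £266.68; balance after payment £10,682.65.

£10,682.65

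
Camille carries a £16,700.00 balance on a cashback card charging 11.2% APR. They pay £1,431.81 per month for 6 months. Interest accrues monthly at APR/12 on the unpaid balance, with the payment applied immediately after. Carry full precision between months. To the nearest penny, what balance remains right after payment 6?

Monthly rate r = 11.2%/12 = 0.933333% = 0.00933333.
Each month: B ← B·(1+r) − £1,431.81.
Month 1: interest £155.87; balance after payment £15,424.06.
Month 2: interest £143.96; balance after payment £14,136.20.
Month 3: interest £131.94; balance after payment £12,836.33.
Month 4: interest £119.81; balance after payment £11,524.33.
Month 5: interest £107.56; balance after payment £10,200.08.
Month 6: interest £95.20; balance after payment £8,863.47.

£8,863.47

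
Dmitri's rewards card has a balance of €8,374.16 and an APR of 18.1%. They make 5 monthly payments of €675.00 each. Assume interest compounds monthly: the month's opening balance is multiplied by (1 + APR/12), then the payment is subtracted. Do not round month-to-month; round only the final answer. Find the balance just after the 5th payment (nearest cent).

Monthly rate r = 18.1%/12 = 1.50833% = 0.0150833.
Each month: B ← B·(1+r) − €675.00.
Month 1: interest €126.31; balance after payment €7,825.47.
Month 2: interest €118.03; balance after payment €7,268.50.
Month 3: interest €109.63; balance after payment €6,703.14.
Month 4: interest €101.11; balance after payment €6,129.24.
Month 5: interest €92.45; balance after payment €5,546.69.

€5,546.69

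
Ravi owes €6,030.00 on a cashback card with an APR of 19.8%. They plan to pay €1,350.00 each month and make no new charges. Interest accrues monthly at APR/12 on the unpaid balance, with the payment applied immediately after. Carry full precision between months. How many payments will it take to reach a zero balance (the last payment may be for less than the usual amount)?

Monthly rate r = 19.8%/12 = 1.65% = 0.0165.
Recurrence: B ← B·(1+r) − €1,350.00.
Month 1: interest €99.50; balance after payment €4,779.49.
Month 2: interest €78.86; balance after payment €3,508.36.
Month 3: interest €57.89; balance after payment €2,216.24.
Month 4: interest €36.57; balance after payment €902.81.
Month 5: interest €14.90; balance after payment €0.00.

5 months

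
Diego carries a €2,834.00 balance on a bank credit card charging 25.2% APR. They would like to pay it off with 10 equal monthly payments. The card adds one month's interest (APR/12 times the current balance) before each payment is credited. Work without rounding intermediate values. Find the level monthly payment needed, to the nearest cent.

€317.15

Monthly rate r = 25.2%/12 = 2.1% = 0.021.
Level-payment amortization: P = B₀·r / (1 − (1+r)^(−n)) = 2834.00·0.021 / (1 − 1.021^(−10)).
Denominator 1 − (1+r)^(−10) = 0.187651133.
P = 59.514 / 0.187651133 ≈ 317.15.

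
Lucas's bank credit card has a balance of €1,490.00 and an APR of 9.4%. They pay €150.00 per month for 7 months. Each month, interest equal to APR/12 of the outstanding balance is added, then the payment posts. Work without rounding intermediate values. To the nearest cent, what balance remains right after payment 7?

Monthly rate r = 9.4%/12 = 0.783333% = 0.00783333.
Each month: B ← B·(1+r) − €150.00.
Month 1: interest €11.67; balance after payment €1,351.67.
Month 2: interest €10.59; balance after payment €1,212.26.
Month 3: interest €9.50; balance after payment €1,071.76.
Month 4: interest €8.40; balance after payment €930.15.
Month 5: interest €7.29; balance after payment €787.44.
Month 6: interest €6.17; balance after payment €643.61.
Month 7: interest €5.04; balance after payment €498.65.

€498.65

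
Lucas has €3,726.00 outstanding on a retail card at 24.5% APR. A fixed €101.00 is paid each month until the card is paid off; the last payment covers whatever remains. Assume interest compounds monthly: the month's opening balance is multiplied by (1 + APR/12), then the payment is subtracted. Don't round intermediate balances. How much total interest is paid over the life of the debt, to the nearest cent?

€3,266.10

Monthly rate r = 24.5%/12 = 2.04167% = 0.0204167.
Payoff takes n = ⌈−ln(1 − rB₀/P)/ln(1+r)⌉ = ⌈69.227⌉ = 70 payments; the last is €23.10.
Total paid = 69·€101.00 + €23.10 = €6,992.10.
Total interest = total paid − principal = €6,992.10 − €3,726.00 = €3,266.10.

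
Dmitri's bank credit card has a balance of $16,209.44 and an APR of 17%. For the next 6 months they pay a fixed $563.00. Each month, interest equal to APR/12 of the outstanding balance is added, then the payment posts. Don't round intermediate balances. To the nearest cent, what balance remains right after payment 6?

$14,137.05

Monthly rate r = 17%/12 = 1.41667% = 0.0141667.
Each month: B ← B·(1+r) − $563.00.
Month 1: interest $229.63; balance after payment $15,876.07.
Month 2: interest $224.91; balance after payment $15,537.98.
Month 3: interest $220.12; balance after payment $15,195.11.
Month 4: interest $215.26; balance after payment $14,847.37.
Month 5: interest $210.34; balance after payment $14,494.71.
Month 6: interest $205.34; balance after payment $14,137.05.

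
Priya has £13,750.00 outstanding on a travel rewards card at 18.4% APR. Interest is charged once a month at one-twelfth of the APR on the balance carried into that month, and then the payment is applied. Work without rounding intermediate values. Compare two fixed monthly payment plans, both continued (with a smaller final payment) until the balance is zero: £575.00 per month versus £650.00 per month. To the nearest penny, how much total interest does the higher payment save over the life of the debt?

£510.16

Monthly rate r = 18.4%/12 = 1.53333% = 0.0153333.
At £575.00/mo: n = ⌈−ln(1 − rB₀/P)/ln(1+r)⌉ = 31 payments (last £9.50); total interest = total paid − £13,750.00 = £3,509.50.
At £650.00/mo: 26 payments (last £499.34); total interest £2,999.34.
Interest saved = £3,509.50 − £2,999.34 = £510.16.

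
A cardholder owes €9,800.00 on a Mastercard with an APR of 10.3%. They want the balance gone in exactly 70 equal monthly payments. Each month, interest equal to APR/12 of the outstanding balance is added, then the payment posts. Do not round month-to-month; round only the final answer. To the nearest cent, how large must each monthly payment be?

€186.83

Monthly rate r = 10.3%/12 = 0.858333% = 0.00858333.
Level-payment amortization: P = B₀·r / (1 − (1+r)^(−n)) = 9800.00·0.00858333 / (1 − 1.00858^(−70)).
Denominator 1 − (1+r)^(−70) = 0.450237778.
P = 84.1167 / 0.450237778 ≈ 186.83.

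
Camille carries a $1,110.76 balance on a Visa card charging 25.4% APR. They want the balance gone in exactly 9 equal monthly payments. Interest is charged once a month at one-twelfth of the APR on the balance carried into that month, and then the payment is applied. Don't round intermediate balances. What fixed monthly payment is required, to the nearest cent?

$136.84

Monthly rate r = 25.4%/12 = 2.11667% = 0.0211667.
Level-payment amortization: P = B₀·r / (1 − (1+r)^(−n)) = 1110.76·0.0211667 / (1 − 1.02117^(−9)).
Denominator 1 − (1+r)^(−9) = 0.171809336.
P = 23.5111 / 0.171809336 ≈ 136.84.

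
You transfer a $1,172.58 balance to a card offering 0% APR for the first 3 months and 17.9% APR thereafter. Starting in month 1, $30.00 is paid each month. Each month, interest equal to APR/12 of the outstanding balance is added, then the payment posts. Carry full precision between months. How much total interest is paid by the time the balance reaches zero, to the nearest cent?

$483.26

Promo months 1–3 at r₀ = 0%/12 = 0; months 4+ at r₁ = 17.9%/12 = 0.0149167.
After month 3 (no interest yet): B = $1,172.58 − 3·$30.00 = $1,082.58.
Then at r₁ with $30.00/mo: n₂ = −ln(1 − r₁·B/P)/ln(1+r₁) ≈ 52.19 → 53 more payments.
Total paid = 55·$30.00 + $5.84 = $1,655.84; interest = $1,655.84 − $1,172.58 = $483.26.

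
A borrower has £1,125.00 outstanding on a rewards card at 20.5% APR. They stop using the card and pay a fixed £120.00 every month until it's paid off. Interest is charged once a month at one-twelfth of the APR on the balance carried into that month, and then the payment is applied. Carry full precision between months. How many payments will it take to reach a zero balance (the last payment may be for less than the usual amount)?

Monthly rate r = 20.5%/12 = 1.70833% = 0.0170833.
Recurrence: B ← B·(1+r) − £120.00.
Month 1: interest £19.22; balance after payment £1,024.22.
Month 2: interest £17.50; balance after payment £921.72.
Closed form: n = −ln(1 − rB₀/P)/ln(1+r) = −ln(0.83984)/ln(1.01708) ≈ 10.304, so the balance reaches zero during payment 11.

11 months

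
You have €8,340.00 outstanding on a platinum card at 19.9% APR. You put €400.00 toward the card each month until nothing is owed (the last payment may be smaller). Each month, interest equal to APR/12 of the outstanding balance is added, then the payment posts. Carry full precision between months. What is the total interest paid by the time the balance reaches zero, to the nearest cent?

Monthly rate r = 19.9%/12 = 1.65833% = 0.0165833.
Payoff takes n = ⌈−ln(1 − rB₀/P)/ln(1+r)⌉ = ⌈25.797⌉ = 26 payments; the last is €319.16.
Total paid = 25·€400.00 + €319.16 = €10,319.16.
Total interest = total paid − principal = €10,319.16 − €8,340.00 = €1,979.16.

€1,979.16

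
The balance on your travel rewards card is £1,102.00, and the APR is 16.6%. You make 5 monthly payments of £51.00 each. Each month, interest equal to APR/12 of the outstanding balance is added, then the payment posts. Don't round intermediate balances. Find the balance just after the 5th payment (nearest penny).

Monthly rate r = 16.6%/12 = 1.38333% = 0.0138333.
Each month: B ← B·(1+r) − £51.00.
Month 1: interest £15.24; balance after payment £1,066.24.
Month 2: interest £14.75; balance after payment £1,029.99.
Month 3: interest £14.25; balance after payment £993.24.
Month 4: interest £13.74; balance after payment £955.98.
Month 5: interest £13.22; balance after payment £918.21.

£918.21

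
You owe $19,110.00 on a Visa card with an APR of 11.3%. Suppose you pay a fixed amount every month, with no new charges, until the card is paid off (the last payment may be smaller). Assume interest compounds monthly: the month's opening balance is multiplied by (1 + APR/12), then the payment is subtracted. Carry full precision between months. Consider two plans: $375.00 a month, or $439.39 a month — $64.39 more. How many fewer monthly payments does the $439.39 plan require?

Monthly rate r = 11.3%/12 = 0.941667% = 0.00941667.
At $375.00/mo: n = ⌈−ln(1 − rB₀/P)/ln(1+r)⌉ = 70 payments (last $279.33); total interest = total paid − $19,110.00 = $7,044.33.
At $439.39/mo: 57 payments (last $94.37); total interest $5,590.21.
Payments saved = 70 − 57 = 13.

13 fewer payments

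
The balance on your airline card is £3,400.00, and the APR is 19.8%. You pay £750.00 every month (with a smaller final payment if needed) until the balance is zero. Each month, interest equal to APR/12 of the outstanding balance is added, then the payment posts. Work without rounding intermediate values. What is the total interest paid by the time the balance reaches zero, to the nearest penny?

£164.10

Monthly rate r = 19.8%/12 = 1.65% = 0.0165.
Payoff takes n = ⌈−ln(1 − rB₀/P)/ln(1+r)⌉ = ⌈4.751⌉ = 5 payments; the last is £564.10.
Total paid = 4·£750.00 + £564.10 = £3,564.10.
Total interest = total paid − principal = £3,564.10 − £3,400.00 = £164.10.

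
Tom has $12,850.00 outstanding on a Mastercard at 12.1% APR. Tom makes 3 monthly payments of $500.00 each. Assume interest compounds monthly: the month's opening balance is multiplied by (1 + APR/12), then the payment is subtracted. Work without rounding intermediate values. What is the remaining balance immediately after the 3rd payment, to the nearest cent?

$11,727.47

Monthly rate r = 12.1%/12 = 1.00833% = 0.0100833.
Each month: B ← B·(1+r) − $500.00.
Month 1: interest $129.57; balance after payment $12,479.57.
Month 2: interest $125.84; balance after payment $12,105.41.
Month 3: interest $122.06; balance after payment $11,727.47.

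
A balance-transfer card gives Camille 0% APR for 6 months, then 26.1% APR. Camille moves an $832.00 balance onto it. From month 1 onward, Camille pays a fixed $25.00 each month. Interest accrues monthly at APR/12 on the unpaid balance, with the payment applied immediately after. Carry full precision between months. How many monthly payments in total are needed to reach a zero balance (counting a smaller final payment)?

Promo months 1–6 at r₀ = 0%/12 = 0; months 7+ at r₁ = 26.1%/12 = 0.02175.
After month 6 (no interest yet): B = $832.00 − 6·$25.00 = $682.00.
Then at r₁ with $25.00/mo: n₂ = −ln(1 − r₁·B/P)/ln(1+r₁) ≈ 41.82 → 42 more payments.

48 months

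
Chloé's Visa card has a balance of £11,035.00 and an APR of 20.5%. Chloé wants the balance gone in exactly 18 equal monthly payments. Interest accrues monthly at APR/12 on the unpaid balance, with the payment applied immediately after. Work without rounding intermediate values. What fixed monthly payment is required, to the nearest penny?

Monthly rate r = 20.5%/12 = 1.70833% = 0.0170833.
Level-payment amortization: P = B₀·r / (1 − (1+r)^(−n)) = 11035.00·0.0170833 / (1 − 1.01708^(−18)).
Denominator 1 − (1+r)^(−18) = 0.262805101.
P = 188.515 / 0.262805101 ≈ 717.32.

£717.32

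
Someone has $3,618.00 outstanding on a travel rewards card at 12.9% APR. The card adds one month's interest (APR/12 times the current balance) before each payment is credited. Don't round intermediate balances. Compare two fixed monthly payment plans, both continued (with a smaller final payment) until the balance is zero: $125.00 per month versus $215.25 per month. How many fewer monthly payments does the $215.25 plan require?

Monthly rate r = 12.9%/12 = 1.075% = 0.01075.
At $125.00/mo: n = ⌈−ln(1 − rB₀/P)/ln(1+r)⌉ = 35 payments (last $107.39); total interest = total paid − $3,618.00 = $739.39.
At $215.25/mo: 19 payments (last $137.66); total interest $394.16.
Payments saved = 35 − 19 = 16.

16 fewer payments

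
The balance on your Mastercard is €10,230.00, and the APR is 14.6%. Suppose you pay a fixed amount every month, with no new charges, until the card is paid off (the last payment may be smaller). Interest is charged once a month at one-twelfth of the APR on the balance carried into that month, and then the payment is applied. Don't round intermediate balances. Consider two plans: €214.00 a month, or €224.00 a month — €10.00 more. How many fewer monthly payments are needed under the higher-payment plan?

Monthly rate r = 14.6%/12 = 1.21667% = 0.0121667.
At €214.00/mo: n = ⌈−ln(1 − rB₀/P)/ln(1+r)⌉ = 73 payments (last €11.26); total interest = total paid − €10,230.00 = €5,189.26.
At €224.00/mo: 68 payments (last €16.56); total interest €4,794.56.
Payments saved = 73 − 68 = 5.

5 fewer payments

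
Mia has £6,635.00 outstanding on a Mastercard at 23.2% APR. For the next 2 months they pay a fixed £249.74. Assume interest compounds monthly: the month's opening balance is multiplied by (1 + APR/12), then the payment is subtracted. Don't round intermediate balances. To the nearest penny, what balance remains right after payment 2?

£6,389.73

Monthly rate r = 23.2%/12 = 1.93333% = 0.0193333.
Each month: B ← B·(1+r) − £249.74.
Month 1: interest £128.28; balance after payment £6,513.54.
Month 2: interest £125.93; balance after payment £6,389.73.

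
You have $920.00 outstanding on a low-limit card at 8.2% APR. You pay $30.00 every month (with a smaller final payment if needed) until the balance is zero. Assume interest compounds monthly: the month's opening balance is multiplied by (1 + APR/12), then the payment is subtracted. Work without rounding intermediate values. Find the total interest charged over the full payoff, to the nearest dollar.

Monthly rate r = 8.2%/12 = 0.683333% = 0.00683333.
Payoff takes n = ⌈−ln(1 − rB₀/P)/ln(1+r)⌉ = ⌈34.531⌉ = 35 payments; the last is $15.96.
Total paid = 34·$30.00 + $15.96 = $1,035.96.
Total interest = total paid − principal = $1,035.96 − $920.00 = $115.96.

$116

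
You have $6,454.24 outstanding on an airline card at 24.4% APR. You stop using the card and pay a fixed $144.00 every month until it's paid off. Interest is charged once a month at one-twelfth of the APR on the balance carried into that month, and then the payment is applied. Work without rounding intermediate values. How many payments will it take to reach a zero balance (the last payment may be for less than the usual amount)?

121 months

Monthly rate r = 24.4%/12 = 2.03333% = 0.0203333.
Recurrence: B ← B·(1+r) − $144.00.
Month 1: interest $131.24; balance after payment $6,441.48.
Month 2: interest $130.98; balance after payment $6,428.45.
Closed form: n = −ln(1 − rB₀/P)/ln(1+r) = −ln(0.088637)/ln(1.02033) ≈ 120.381, so the balance reaches zero during payment 121.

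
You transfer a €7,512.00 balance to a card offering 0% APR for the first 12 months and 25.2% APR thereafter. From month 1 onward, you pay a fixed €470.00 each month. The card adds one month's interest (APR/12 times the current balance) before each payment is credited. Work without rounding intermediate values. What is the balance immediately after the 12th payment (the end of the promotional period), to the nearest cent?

€1,872.00

Promo months 1–12 at r₀ = 0%/12 = 0; months 13+ at r₁ = 25.2%/12 = 0.021.
After month 12 (no interest yet): B = €7,512.00 − 12·€470.00 = €1,872.00.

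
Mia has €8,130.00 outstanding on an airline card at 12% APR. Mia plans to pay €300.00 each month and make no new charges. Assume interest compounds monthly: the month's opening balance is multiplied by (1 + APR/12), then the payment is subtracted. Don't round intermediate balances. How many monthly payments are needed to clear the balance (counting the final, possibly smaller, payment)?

32 payments

Monthly rate r = 12%/12 = 1% = 0.01.
Recurrence: B ← B·(1+r) − €300.00.
Month 1: interest €81.30; balance after payment €7,911.30.
Month 2: interest €79.11; balance after payment €7,690.41.
Closed form: n = −ln(1 − rB₀/P)/ln(1+r) = −ln(0.729)/ln(1.01) ≈ 31.766, so the balance reaches zero during payment 32.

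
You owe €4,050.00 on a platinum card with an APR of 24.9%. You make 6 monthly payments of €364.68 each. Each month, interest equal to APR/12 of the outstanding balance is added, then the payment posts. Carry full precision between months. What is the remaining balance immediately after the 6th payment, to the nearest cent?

Monthly rate r = 24.9%/12 = 2.075% = 0.02075.
Each month: B ← B·(1+r) − €364.68.
Month 1: interest €84.04; balance after payment €3,769.36.
Month 2: interest €78.21; balance after payment €3,482.89.
Month 3: interest €72.27; balance after payment €3,190.48.
Month 4: interest €66.20; balance after payment €2,892.00.
Month 5: interest €60.01; balance after payment €2,587.33.
Month 6: interest €53.69; balance after payment €2,276.34.

€2,276.34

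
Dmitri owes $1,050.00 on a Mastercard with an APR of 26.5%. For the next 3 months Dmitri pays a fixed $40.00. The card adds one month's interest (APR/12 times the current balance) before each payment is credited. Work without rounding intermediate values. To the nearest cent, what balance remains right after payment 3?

Monthly rate r = 26.5%/12 = 2.20833% = 0.0220833.
Each month: B ← B·(1+r) − $40.00.
Month 1: interest $23.19; balance after payment $1,033.19.
Month 2: interest $22.82; balance after payment $1,016.00.
Month 3: interest $22.44; balance after payment $998.44.

$998.44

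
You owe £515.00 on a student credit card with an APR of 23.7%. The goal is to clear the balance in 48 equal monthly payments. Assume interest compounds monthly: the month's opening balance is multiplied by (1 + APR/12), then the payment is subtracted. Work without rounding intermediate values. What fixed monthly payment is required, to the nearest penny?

Monthly rate r = 23.7%/12 = 1.975% = 0.01975.
Level-payment amortization: P = B₀·r / (1 − (1+r)^(−n)) = 515.00·0.01975 / (1 − 1.01975^(−48)).
Denominator 1 − (1+r)^(−48) = 0.608887471.
P = 10.1713 / 0.608887471 ≈ 16.70.

£16.70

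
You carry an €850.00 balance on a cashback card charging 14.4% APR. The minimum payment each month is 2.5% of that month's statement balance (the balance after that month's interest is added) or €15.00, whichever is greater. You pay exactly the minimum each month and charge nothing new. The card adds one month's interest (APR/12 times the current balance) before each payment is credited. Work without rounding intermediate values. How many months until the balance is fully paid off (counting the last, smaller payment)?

Monthly rate r = 14.4%/12 = 1.2% = 0.012.
While 2.5% of the post-interest balance exceeds €15.00, each month B ← (B·(1+r))·(1 − 0.025), i.e. B shrinks by the factor (1+r)·0.975 = 0.9867.
This holds for months 1–27. Entering month 28 the balance is €592.13; 2.5% of the post-interest balance is now below €15.00, so the flat €15.00 minimum applies from here.
From month 28 a fixed €15.00 at rate r clears €592.13 in 54 more payments. Total: 27 + 54 = 81 months.

81 months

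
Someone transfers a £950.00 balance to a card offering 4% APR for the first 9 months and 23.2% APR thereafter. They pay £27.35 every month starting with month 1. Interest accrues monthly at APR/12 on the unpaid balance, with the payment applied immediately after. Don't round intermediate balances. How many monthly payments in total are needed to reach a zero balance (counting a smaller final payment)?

Promo months 1–9 at r₀ = 4%/12 = 0.00333333; months 10+ at r₁ = 23.2%/12 = 0.0193333.
After month 9: iterate B ← B·(1+r₀) − £27.35 for 9 months → £729.43.
Then at r₁ with £27.35/mo: n₂ = −ln(1 − r₁·B/P)/ln(1+r₁) ≈ 37.86 → 38 more payments.

47 payments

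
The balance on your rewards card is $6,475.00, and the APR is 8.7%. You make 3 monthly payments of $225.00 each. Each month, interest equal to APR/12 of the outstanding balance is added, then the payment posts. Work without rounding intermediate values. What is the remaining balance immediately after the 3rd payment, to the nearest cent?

Monthly rate r = 8.7%/12 = 0.725% = 0.00725.
Each month: B ← B·(1+r) − $225.00.
Month 1: interest $46.94; balance after payment $6,296.94.
Month 2: interest $45.65; balance after payment $6,117.60.
Month 3: interest $44.35; balance after payment $5,936.95.

$5,936.95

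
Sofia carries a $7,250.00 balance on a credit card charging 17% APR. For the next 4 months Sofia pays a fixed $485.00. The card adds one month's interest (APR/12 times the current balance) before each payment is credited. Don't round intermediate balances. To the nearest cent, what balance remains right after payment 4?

Monthly rate r = 17%/12 = 1.41667% = 0.0141667.
Each month: B ← B·(1+r) − $485.00.
Month 1: interest $102.71; balance after payment $6,867.71.
Month 2: interest $97.29; balance after payment $6,480.00.
Month 3: interest $91.80; balance after payment $6,086.80.
Month 4: interest $86.23; balance after payment $5,688.03.

$5,688.03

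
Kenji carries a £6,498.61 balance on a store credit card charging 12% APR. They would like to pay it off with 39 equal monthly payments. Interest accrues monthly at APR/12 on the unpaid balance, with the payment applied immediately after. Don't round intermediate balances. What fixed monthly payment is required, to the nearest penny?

Monthly rate r = 12%/12 = 1% = 0.01.
Level-payment amortization: P = B₀·r / (1 − (1+r)^(−n)) = 6498.61·0.01 / (1 − 1.01^(−39)).
Denominator 1 − (1+r)^(−39) = 0.32163033.
P = 64.9861 / 0.32163033 ≈ 202.05.

£202.05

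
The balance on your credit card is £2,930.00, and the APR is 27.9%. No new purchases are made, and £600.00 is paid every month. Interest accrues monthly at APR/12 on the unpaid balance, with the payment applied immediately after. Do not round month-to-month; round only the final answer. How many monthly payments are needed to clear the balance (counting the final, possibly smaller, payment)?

Monthly rate r = 27.9%/12 = 2.325% = 0.02325.
Recurrence: B ← B·(1+r) − £600.00.
Month 1: interest £68.12; balance after payment £2,398.12.
Month 2: interest £55.76; balance after payment £1,853.88.
Month 3: interest £43.10; balance after payment £1,296.98.
Month 4: interest £30.15; balance after payment £727.14.
Month 5: interest £16.91; balance after payment £144.04.
Month 6: interest £3.35; balance after payment £0.00.

6 payments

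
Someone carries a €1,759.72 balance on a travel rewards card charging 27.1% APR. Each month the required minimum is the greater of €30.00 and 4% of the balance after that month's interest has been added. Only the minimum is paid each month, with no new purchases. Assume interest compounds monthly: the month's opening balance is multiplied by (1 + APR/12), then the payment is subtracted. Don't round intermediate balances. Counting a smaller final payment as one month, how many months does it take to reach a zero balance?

84 months

Monthly rate r = 27.1%/12 = 2.25833% = 0.0225833.
While 4% of the post-interest balance exceeds €30.00, each month B ← (B·(1+r))·(1 − 0.04), i.e. B shrinks by the factor (1+r)·0.96 = 0.98168.
This holds for months 1–48. Entering month 49 the balance is €724.44; 4% of the post-interest balance is now below €30.00, so the flat €30.00 minimum applies from here.
From month 49 a fixed €30.00 at rate r clears €724.44 in 36 more payments. Total: 48 + 36 = 84 months.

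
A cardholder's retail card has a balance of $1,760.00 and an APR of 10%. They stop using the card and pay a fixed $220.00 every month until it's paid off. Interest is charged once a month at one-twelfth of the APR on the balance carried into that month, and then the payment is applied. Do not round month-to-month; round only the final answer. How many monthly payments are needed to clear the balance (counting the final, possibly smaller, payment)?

9 months

Monthly rate r = 10%/12 = 0.833333% = 0.00833333.
Recurrence: B ← B·(1+r) − $220.00.
Month 1: interest $14.67; balance after payment $1,554.67.
Month 2: interest $12.96; balance after payment $1,347.62.
Closed form: n = −ln(1 − rB₀/P)/ln(1+r) = −ln(0.93333)/ln(1.00833) ≈ 8.314, so the balance reaches zero during payment 9.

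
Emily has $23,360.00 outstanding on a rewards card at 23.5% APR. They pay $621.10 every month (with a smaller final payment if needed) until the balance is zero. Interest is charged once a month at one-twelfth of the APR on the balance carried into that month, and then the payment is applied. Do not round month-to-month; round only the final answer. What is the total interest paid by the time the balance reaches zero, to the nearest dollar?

$19,358

Monthly rate r = 23.5%/12 = 1.95833% = 0.0195833.
Payoff takes n = ⌈−ln(1 − rB₀/P)/ln(1+r)⌉ = ⌈68.777⌉ = 69 payments; the last is $483.62.
Total paid = 68·$621.10 + $483.62 = $42,718.42.
Total interest = total paid − principal = $42,718.42 − $23,360.00 = $19,358.42.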